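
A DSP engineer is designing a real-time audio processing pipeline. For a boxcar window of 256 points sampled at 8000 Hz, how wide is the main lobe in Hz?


Main lobe width for a rectangular window:
Width = 2 * fs / N
      = 2 * 8000 / 256
      = 16000 / 256
      = 62.5 Hz

62.5 Hz


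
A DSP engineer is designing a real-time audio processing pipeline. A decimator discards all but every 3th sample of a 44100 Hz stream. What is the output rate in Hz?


Decimation reduces the sample rate:
fs_out = fs_in / M
       = 44100 / 3
       = 14700.0 Hz

14700.0 Hz


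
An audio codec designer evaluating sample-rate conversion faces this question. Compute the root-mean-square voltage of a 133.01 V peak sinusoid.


RMS voltage for a sinusoidal waveform:
V_rms = V_peak / sqrt(2)
      = 133.01 / 1.414214
      = 94.052 V

94.052 V


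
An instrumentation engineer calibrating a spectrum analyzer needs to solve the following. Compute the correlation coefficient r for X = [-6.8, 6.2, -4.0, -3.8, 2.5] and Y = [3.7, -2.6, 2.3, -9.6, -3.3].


Pearson correlation coefficient (population):
r = cov(X,Y) / (std(X) * std(Y))
Mean X = -1.18, Mean Y = -1.9
Cov(X,Y) = -6.692
Std(X) = 4.783472, Std(Y) = 4.706166
r = -0.2973

-0.2973


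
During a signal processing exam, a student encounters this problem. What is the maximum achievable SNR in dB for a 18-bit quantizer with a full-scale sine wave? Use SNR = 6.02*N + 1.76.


Theoretical SNR for a full-scale sinusoid:
SNR = 6.02 * N + 1.76
    = 6.02 * 18 + 1.76
    = 108.36 + 1.76
    = 110.12 dB

110.12 dB


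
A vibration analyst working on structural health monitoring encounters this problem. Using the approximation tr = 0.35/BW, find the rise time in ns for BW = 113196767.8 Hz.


Rise time from bandwidth relationship:
tr = 0.35 / BW
   = 0.35 / 113196767.8
   = 3.091961076e-09 s
   = 3.092 ns

3.092 ns


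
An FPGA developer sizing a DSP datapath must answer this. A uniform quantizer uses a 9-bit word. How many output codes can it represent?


Number of quantization levels = 2^N
= 2^9
= 512

512


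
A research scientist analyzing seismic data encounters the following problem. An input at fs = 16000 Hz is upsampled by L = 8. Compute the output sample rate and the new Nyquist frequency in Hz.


Step 1 — output sample rate after interpolation by L:
fs_out = L * fs_in = 8 * 16000 = 128000 Hz

Step 2 — Nyquist frequency of the output stream:
f_Nyq = fs_out / 2 = 128000 / 2 = 64000.0 Hz

fs_out = 128000 Hz; f_Nyquist = 64000.0 Hz


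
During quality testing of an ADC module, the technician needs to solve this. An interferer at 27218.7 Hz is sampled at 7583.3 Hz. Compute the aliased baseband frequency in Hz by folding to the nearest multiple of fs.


Compute the nearest integer multiple of fs to the signal:
n = round(27218.7 / 7583.3) = 4
f_alias = |27218.7 - 4 * 7583.3|
        = |27218.7 - 30333.2|
        = 3114.5 Hz

3114.5


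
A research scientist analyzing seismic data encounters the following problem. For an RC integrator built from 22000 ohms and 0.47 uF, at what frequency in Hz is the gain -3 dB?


Cutoff frequency of a first-order RC filter:
fc = 1 / (2 * pi * R * C)
C = 0.47 uF = 4.7e-07 F
fc = 1 / (2 * pi * 22000 * 4.7e-07)
   = 1 / 0.064968136076237
   = 15.392161 Hz

15.392161 Hz


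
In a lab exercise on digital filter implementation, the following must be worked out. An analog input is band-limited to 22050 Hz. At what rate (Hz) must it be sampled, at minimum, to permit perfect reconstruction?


The Nyquist rate is twice the maximum frequency component.
fs_min = 2 * fmax
      = 2 * 22050
      = 44100 Hz

44100


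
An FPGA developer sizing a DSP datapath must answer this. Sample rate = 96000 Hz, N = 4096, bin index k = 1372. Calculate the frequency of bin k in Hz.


Frequency of DFT bin k:
f_k = k * fs / N
    = 1372 * 96000 / 4096
    = 131712000 / 4096
    = 32156.25 Hz

32156.25 Hz


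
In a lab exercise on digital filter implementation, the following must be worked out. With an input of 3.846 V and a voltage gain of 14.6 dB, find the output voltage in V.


Output voltage from dB gain:
V_out = V_in * 10^(gain_dB / 20)
      = 3.846 * 10^(14.6 / 20)
      = 3.846 * 5.370318
      = 20.6542 V

20.6542 V


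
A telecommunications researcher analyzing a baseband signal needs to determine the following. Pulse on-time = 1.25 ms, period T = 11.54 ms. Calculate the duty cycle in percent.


Duty cycle as a percentage:
DC = (t_on / T) * 100
   = (1.25 / 11.54) * 100
   = 0.108319 * 100
   = 10.83 %

10.83 %


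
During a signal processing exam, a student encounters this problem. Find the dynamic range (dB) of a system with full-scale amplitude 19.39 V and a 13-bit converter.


Dynamic range from full-scale to LSB:
V_min = V_max / 2^bits = 19.39 / 2^13
DR = 20 * log10(V_max / V_min)
   = 20 * log10(2^13)
   = 20 * 13 * log10(2)
   = 78.27 dB

78.27 dB


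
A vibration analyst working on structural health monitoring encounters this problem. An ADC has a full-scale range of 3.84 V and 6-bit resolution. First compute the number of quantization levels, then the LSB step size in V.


Step 1 — number of quantization levels:
L = 2^N = 2^6 = 64

Step 2 — LSB step size:
delta = Vfs / L
      = 3.84 / 64
      = 0.06 V

Levels = 64; step size = 0.06 V


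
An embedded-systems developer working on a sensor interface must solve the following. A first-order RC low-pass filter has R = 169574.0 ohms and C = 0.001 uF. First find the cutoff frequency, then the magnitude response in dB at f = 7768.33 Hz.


Step 1 — cutoff frequency:
fc = 1 / (2*pi*R*C)
C = 0.001 uF = 1e-09 F
fc = 1 / (2*pi*169574.0*1e-09)
   = 938.557 Hz

Step 2 — magnitude at f = 7768.33 Hz:
|H(f)| = 1 / sqrt(1 + (f/fc)^2)
f/fc = 7768.33 / 938.557 = 8.276887
|H| = 1 / sqrt(1 + 68.506858) = 0.1199461
|H|_dB = 20*log10(0.1199461) = -18.42 dB

fc = 938.557 Hz; |H(7768.33 Hz)| = -18.42 dB


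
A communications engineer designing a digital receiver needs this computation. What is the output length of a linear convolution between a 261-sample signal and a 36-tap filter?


Linear convolution output length:
L = N + M - 1
  = 261 + 36 - 1
  = 296 samples

296


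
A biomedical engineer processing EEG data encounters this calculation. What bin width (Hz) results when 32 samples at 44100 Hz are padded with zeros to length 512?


Frequency resolution after zero-padding:
N_padded = 32 * 16 = 512
df = fs / N_padded
   = 44100 / 512
   = 86.1328 Hz

86.1328 Hz


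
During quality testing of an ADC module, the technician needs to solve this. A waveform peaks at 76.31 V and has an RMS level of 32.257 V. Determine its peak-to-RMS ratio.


Crest factor is the ratio of peak to RMS:
CF = V_peak / V_rms
   = 76.31 / 32.257
   = 2.3657

2.3657


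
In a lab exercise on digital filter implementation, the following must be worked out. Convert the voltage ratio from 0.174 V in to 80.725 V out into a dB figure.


Voltage gain in dB:
G = 20 * log10(Vout / Vin)
  = 20 * log10(80.725 / 0.174)
  = 20 * log10(463.936782)
  = 20 * 2.666459
  = 53.33 dB

53.33 dB


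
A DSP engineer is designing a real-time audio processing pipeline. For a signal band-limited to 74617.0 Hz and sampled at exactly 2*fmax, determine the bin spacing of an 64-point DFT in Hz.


Step 1 — Nyquist sampling rate:
fs = 2 * fmax = 2 * 74617.0 = 149234.0 Hz

Step 2 — DFT bin spacing:
df = fs / N = 149234.0 / 64 = 2331.7812 Hz

2331.7812 Hz


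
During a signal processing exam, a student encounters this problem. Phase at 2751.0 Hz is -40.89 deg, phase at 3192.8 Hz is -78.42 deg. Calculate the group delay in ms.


Group delay from phase difference:
tau = -d(phi)/d(omega)
d(phi) = -37.53 deg = -0.655022 rad
d(omega) = 2*pi*(3192.8 - 2751.0) = 2775.9113 rad/s
tau = -(-0.655022) / 2775.9113
    = 0.236 ms

0.236 ms


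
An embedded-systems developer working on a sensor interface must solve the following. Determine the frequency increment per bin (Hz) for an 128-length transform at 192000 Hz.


DFT frequency resolution:
df = fs / N
   = 192000 / 128
   = 1500.0 Hz

1500.0 Hz


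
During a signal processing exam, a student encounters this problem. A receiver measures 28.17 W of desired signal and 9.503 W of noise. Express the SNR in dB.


SNR in decibels:
SNR = 10 * log10(Ps / Pn)
    = 10 * log10(28.17 / 9.503)
    = 10 * log10(2.9643)
    = 10 * 0.4719
    = 4.72 dB

4.72 dB


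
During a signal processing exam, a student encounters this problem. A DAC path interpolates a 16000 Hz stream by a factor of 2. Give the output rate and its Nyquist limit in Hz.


Step 1 — output sample rate after interpolation by L:
fs_out = L * fs_in = 2 * 16000 = 32000 Hz

Step 2 — Nyquist frequency of the output stream:
f_Nyq = fs_out / 2 = 32000 / 2 = 16000.0 Hz

fs_out = 32000 Hz; f_Nyquist = 16000.0 Hz


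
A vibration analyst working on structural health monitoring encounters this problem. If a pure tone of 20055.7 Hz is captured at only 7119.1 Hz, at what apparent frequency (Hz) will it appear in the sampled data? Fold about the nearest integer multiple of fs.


Compute the nearest integer multiple of fs to the signal:
n = round(20055.7 / 7119.1) = 3
f_alias = |20055.7 - 3 * 7119.1|
        = |20055.7 - 21357.3|
        = 1301.6 Hz

1301.6


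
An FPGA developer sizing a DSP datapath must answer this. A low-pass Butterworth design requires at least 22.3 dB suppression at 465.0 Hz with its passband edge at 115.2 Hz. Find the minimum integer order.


Butterworth filter order formula:
n = log10(10^(A/10) - 1) / (2 * log10(f_stop/f_pass))
10^(22.3/10) - 1 = 168.8244
f_stop/f_pass = 465.0 / 115.2 = 4.0365
n = 1.8378 -> ceil = 2

2


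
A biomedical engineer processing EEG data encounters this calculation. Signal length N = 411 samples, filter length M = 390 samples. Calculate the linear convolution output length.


Linear convolution output length:
L = N + M - 1
  = 411 + 390 - 1
  = 800 samples

800


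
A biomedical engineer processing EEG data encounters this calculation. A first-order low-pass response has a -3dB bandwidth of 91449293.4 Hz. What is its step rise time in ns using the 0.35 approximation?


Rise time from bandwidth relationship:
tr = 0.35 / BW
   = 0.35 / 91449293.4
   = 3.827257565e-09 s
   = 3.8273 ns

3.8273 ns


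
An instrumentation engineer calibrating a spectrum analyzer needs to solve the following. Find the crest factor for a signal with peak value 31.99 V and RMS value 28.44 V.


Crest factor is the ratio of peak to RMS:
CF = V_peak / V_rms
   = 31.99 / 28.44
   = 1.1248

1.1248


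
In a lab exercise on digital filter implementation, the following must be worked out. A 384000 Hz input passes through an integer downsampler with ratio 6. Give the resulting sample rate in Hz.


Decimation reduces the sample rate:
fs_out = fs_in / M
       = 384000 / 6
       = 64000.0 Hz

64000.0 Hz


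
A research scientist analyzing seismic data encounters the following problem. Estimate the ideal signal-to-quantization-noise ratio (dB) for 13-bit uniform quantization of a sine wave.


Theoretical SNR for a full-scale sinusoid:
SNR = 6.02 * N + 1.76
    = 6.02 * 13 + 1.76
    = 78.26 + 1.76
    = 80.02 dB

80.02 dB


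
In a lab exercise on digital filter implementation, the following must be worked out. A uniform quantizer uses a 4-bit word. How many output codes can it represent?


Number of quantization levels = 2^N
= 2^4
= 16

16


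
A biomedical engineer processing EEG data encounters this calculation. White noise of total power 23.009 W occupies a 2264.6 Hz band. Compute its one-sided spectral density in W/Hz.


Power spectral density:
PSD = P / BW
    = 23.009 / 2264.6
    = 0.01016029 W/Hz

0.01016029 W/Hz


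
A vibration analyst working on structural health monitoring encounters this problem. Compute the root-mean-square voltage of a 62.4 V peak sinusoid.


RMS voltage for a sinusoidal waveform:
V_rms = V_peak / sqrt(2)
      = 62.4 / 1.414214
      = 44.123 V

44.123 V


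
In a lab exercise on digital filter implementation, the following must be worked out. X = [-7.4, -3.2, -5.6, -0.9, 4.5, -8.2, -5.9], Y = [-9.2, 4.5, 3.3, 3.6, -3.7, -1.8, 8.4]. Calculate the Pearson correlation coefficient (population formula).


Pearson correlation coefficient (population):
r = cov(X,Y) / (std(X) * std(Y))
Mean X = -3.8143, Mean Y = 0.7286
Cov(X,Y) = -0.005306
Std(X) = 4.099278, Std(Y) = 5.509917
r = -0.0002

-0.0002


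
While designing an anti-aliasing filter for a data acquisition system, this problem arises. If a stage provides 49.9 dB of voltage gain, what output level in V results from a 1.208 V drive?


Output voltage from dB gain:
V_out = V_in * 10^(gain_dB / 20)
      = 1.208 * 10^(49.9 / 20)
      = 1.208 * 312.607937
      = 377.6304 V

377.6304 V


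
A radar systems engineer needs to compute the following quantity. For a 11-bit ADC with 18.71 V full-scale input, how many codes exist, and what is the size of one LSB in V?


Step 1 — number of quantization levels:
L = 2^N = 2^11 = 2048

Step 2 — LSB step size:
delta = Vfs / L
      = 18.71 / 2048
      = 0.00913574 V

Levels = 2048; step size = 0.00913574 V


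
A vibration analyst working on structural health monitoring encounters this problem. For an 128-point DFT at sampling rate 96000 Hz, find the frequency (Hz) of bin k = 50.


Frequency of DFT bin k:
f_k = k * fs / N
    = 50 * 96000 / 128
    = 4800000 / 128
    = 37500.0 Hz

37500.0 Hz


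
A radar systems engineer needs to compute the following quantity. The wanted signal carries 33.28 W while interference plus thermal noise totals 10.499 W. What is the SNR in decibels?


SNR in decibels:
SNR = 10 * log10(Ps / Pn)
    = 10 * log10(33.28 / 10.499)
    = 10 * log10(3.1698)
    = 10 * 0.501
    = 5.01 dB

5.01 dB


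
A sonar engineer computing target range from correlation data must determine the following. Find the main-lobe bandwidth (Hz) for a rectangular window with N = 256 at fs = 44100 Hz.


Main lobe width for a rectangular window:
Width = 2 * fs / N
      = 2 * 44100 / 256
      = 88200 / 256
      = 344.531 Hz

344.531 Hz


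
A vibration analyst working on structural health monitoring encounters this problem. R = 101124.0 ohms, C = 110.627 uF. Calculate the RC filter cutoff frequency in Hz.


Cutoff frequency of a first-order RC filter:
fc = 1 / (2 * pi * R * C)
C = 110.627 uF = 0.000110627 F
fc = 1 / (2 * pi * 101124.0 * 0.000110627)
   = 1 / 70.290275191394
   = 0.014227 Hz

0.014227 Hz


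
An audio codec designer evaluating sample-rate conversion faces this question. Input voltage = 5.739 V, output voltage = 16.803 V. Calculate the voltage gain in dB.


Voltage gain in dB:
G = 20 * log10(Vout / Vin)
  = 20 * log10(16.803 / 5.739)
  = 20 * log10(2.927862)
  = 20 * 0.466551
  = 9.33 dB

9.33 dB


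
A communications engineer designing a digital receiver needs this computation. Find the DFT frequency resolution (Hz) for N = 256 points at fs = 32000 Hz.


DFT frequency resolution:
df = fs / N
   = 32000 / 256
   = 125.0 Hz

125.0 Hz


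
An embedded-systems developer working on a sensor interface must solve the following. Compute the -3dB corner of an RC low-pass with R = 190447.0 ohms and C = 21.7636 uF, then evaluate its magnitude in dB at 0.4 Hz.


Step 1 — cutoff frequency:
fc = 1 / (2*pi*R*C)
C = 21.7636 uF = 2.17636e-05 F
fc = 1 / (2*pi*190447.0*2.17636e-05)
   = 0.0383986 Hz

Step 2 — magnitude at f = 0.4 Hz:
|H(f)| = 1 / sqrt(1 + (f/fc)^2)
f/fc = 0.4 / 0.0383986 = 10.417046
|H| = 1 / sqrt(1 + 108.514847) = 0.0955572
|H|_dB = 20*log10(0.0955572) = -20.39 dB

fc = 0.0383986 Hz; |H(0.4 Hz)| = -20.39 dB


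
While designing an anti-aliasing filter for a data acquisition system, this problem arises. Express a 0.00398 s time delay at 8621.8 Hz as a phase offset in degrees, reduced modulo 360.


Phase shift from frequency and time delay:
phi = 360 * f * t_delay
    = 360 * 8621.8 * 0.00398
    = 12353.32 degrees
    mod 360 = 113.32 degrees

113.32 degrees


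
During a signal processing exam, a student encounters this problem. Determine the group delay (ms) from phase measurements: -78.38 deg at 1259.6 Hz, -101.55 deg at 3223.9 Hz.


Group delay from phase difference:
tau = -d(phi)/d(omega)
d(phi) = -23.17 deg = -0.404393 rad
d(omega) = 2*pi*(3223.9 - 1259.6) = 12342.0609 rad/s
tau = -(-0.404393) / 12342.0609
    = 0.0328 ms

0.0328 ms


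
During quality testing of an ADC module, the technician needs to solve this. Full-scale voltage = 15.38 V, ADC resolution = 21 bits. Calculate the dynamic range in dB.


Dynamic range from full-scale to LSB:
V_min = V_max / 2^bits = 15.38 / 2^21
DR = 20 * log10(V_max / V_min)
   = 20 * log10(2^21)
   = 20 * 21 * log10(2)
   = 126.43 dB

126.43 dB


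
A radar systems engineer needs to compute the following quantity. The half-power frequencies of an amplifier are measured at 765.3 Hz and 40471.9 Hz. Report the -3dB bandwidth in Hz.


Bandwidth is the difference of -3dB frequencies:
BW = f_high - f_low
   = 40471.9 - 765.3
   = 39706.6 Hz

39706.6 Hz


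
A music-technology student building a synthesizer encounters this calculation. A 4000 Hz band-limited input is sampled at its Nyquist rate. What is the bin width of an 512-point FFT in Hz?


Step 1 — Nyquist sampling rate:
fs = 2 * fmax = 2 * 4000 = 8000 Hz

Step 2 — DFT bin spacing:
df = fs / N = 8000 / 512 = 15.625 Hz

15.625 Hz


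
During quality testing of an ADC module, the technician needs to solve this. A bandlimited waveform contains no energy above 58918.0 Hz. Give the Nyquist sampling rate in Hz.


The Nyquist rate is twice the maximum frequency component.
fs_min = 2 * fmax
      = 2 * 58918.0
      = 117836.0 Hz

117836.0


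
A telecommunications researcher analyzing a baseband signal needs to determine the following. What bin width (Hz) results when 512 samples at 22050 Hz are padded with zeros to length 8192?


Frequency resolution after zero-padding:
N_padded = 512 * 16 = 8192
df = fs / N_padded
   = 22050 / 8192
   = 2.6917 Hz

2.6917 Hz


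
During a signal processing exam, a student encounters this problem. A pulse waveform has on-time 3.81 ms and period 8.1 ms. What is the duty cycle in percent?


Duty cycle as a percentage:
DC = (t_on / T) * 100
   = (3.81 / 8.1) * 100
   = 0.47037 * 100
   = 47.04 %

47.04 %


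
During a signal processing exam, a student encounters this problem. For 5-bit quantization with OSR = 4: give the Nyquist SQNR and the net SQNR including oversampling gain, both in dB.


Step 1 — baseline SQNR at Nyquist:
SQNR_base = 6.02*N + 1.76
          = 6.02*5 + 1.76
          = 31.86 dB

Step 2 — oversampling processing gain:
G = 10*log10(OSR) = 10*log10(4) = 6.02 dB

Step 3 — total:
SQNR_total = 31.86 + 6.02 = 37.88 dB

Base SQNR = 31.86 dB; oversampled SQNR = 37.88 dB


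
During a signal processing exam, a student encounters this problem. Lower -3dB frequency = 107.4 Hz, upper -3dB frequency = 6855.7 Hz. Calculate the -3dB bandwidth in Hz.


Bandwidth is the difference of -3dB frequencies:
BW = f_high - f_low
   = 6855.7 - 107.4
   = 6748.3 Hz

6748.3 Hz


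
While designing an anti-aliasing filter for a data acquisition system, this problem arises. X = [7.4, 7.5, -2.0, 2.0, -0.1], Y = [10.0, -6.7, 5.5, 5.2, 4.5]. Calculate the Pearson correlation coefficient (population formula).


Pearson correlation coefficient (population):
r = cov(X,Y) / (std(X) * std(Y))
Mean X = 2.96, Mean Y = 3.7
Cov(X,Y) = -6.412
Std(X) = 3.878453, Std(Y) = 5.549414
r = -0.2979

-0.2979


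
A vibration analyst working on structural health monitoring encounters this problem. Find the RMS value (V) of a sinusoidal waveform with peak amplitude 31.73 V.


RMS voltage for a sinusoidal waveform:
V_rms = V_peak / sqrt(2)
      = 31.73 / 1.414214
      = 22.436 V

22.436 V


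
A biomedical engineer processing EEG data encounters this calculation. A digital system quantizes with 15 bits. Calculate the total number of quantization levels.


Number of quantization levels = 2^N
= 2^15
= 32768

32768


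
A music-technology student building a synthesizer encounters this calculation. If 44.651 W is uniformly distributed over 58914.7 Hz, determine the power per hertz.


Power spectral density:
PSD = P / BW
    = 44.651 / 58914.7
    = 0.00075789 W/Hz

0.00075789 W/Hz


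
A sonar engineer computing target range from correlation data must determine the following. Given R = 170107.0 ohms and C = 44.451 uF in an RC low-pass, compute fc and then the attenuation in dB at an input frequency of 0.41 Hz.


Step 1 — cutoff frequency:
fc = 1 / (2*pi*R*C)
C = 44.451 uF = 4.4451e-05 F
fc = 1 / (2*pi*170107.0*4.4451e-05)
   = 0.0210483 Hz

Step 2 — magnitude at f = 0.41 Hz:
|H(f)| = 1 / sqrt(1 + (f/fc)^2)
f/fc = 0.41 / 0.0210483 = 19.479008
|H| = 1 / sqrt(1 + 379.431753) = 0.0512698
|H|_dB = 20*log10(0.0512698) = -25.8 dB

fc = 0.0210483 Hz; |H(0.41 Hz)| = -25.8 dB


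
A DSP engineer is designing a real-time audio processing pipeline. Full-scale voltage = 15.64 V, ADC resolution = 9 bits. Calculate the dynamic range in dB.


Dynamic range from full-scale to LSB:
V_min = V_max / 2^bits = 15.64 / 2^9
DR = 20 * log10(V_max / V_min)
   = 20 * log10(2^9)
   = 20 * 9 * log10(2)
   = 54.19 dB

54.19 dB


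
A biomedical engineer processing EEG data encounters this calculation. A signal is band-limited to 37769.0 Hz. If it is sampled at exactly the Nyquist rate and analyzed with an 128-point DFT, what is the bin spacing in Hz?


Step 1 — Nyquist sampling rate:
fs = 2 * fmax = 2 * 37769.0 = 75538.0 Hz

Step 2 — DFT bin spacing:
df = fs / N = 75538.0 / 128 = 590.1406 Hz

590.1406 Hz


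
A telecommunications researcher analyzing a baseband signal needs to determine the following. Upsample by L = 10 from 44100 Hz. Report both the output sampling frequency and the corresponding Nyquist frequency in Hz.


Step 1 — output sample rate after interpolation by L:
fs_out = L * fs_in = 10 * 44100 = 441000 Hz

Step 2 — Nyquist frequency of the output stream:
f_Nyq = fs_out / 2 = 441000 / 2 = 220500.0 Hz

fs_out = 441000 Hz; f_Nyquist = 220500.0 Hz


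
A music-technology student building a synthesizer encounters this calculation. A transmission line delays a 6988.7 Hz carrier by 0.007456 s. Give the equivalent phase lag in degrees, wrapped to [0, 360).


Phase shift from frequency and time delay:
phi = 360 * f * t_delay
    = 360 * 6988.7 * 0.007456
    = 18758.79 degrees
    mod 360 = 38.79 degrees

38.79 degrees


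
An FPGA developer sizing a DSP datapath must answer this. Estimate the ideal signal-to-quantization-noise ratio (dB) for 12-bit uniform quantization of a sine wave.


Theoretical SNR for a full-scale sinusoid:
SNR = 6.02 * N + 1.76
    = 6.02 * 12 + 1.76
    = 72.24 + 1.76
    = 74.0 dB

74.0 dB


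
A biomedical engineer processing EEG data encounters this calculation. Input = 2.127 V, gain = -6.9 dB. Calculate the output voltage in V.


Output voltage from dB gain:
V_out = V_in * 10^(gain_dB / 20)
      = 2.127 * 10^(-6.9 / 20)
      = 2.127 * 0.451856
      = 0.9611 V

0.9611 V


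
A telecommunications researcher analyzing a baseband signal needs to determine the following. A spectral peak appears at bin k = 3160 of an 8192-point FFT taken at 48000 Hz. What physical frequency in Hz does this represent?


Frequency of DFT bin k:
f_k = k * fs / N
    = 3160 * 48000 / 8192
    = 151680000 / 8192
    = 18515.625 Hz

18515.625 Hz


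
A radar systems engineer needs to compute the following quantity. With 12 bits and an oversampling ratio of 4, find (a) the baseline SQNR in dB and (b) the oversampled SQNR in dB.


Step 1 — baseline SQNR at Nyquist:
SQNR_base = 6.02*N + 1.76
          = 6.02*12 + 1.76
          = 74.0 dB

Step 2 — oversampling processing gain:
G = 10*log10(OSR) = 10*log10(4) = 6.02 dB

Step 3 — total:
SQNR_total = 74.0 + 6.02 = 80.02 dB

Base SQNR = 74.0 dB; oversampled SQNR = 80.02 dB


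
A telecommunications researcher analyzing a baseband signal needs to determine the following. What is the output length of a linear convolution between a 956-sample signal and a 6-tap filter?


Linear convolution output length:
L = N + M - 1
  = 956 + 6 - 1
  = 961 samples

961


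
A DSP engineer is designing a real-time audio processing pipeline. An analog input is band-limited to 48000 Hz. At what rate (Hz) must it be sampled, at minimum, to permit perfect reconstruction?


The Nyquist rate is twice the maximum frequency component.
fs_min = 2 * fmax
      = 2 * 48000
      = 96000 Hz

96000


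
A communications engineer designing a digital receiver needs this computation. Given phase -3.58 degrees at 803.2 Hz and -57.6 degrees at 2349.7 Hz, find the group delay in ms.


Group delay from phase difference:
tau = -d(phi)/d(omega)
d(phi) = -54.02 deg = -0.942827 rad
d(omega) = 2*pi*(2349.7 - 803.2) = 9716.9461 rad/s
tau = -(-0.942827) / 9716.9461
    = 0.097 ms

0.097 ms


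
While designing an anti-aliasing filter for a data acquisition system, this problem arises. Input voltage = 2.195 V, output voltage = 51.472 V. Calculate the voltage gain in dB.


Voltage gain in dB:
G = 20 * log10(Vout / Vin)
  = 20 * log10(51.472 / 2.195)
  = 20 * log10(23.449658)
  = 20 * 1.370137
  = 27.4 dB

27.4 dB


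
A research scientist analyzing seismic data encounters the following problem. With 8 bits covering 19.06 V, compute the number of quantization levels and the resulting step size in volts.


Step 1 — number of quantization levels:
L = 2^N = 2^8 = 256

Step 2 — LSB step size:
delta = Vfs / L
      = 19.06 / 256
      = 0.07445312 V

Levels = 256; step size = 0.07445312 V


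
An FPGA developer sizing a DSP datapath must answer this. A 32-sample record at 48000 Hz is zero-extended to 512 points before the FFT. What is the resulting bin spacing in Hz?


Frequency resolution after zero-padding:
N_padded = 32 * 16 = 512
df = fs / N_padded
   = 48000 / 512
   = 93.75 Hz

93.75 Hz


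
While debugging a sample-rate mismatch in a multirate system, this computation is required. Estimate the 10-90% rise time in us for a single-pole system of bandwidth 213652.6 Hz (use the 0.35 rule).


Rise time from bandwidth relationship:
tr = 0.35 / BW
   = 0.35 / 213652.6
   = 1.638173371e-06 s
   = 1.6382 us

1.6382 us


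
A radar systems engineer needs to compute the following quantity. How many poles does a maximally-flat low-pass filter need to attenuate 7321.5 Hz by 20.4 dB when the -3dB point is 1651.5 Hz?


Butterworth filter order formula:
n = log10(10^(A/10) - 1) / (2 * log10(f_stop/f_pass))
10^(20.4/10) - 1 = 108.6478
f_stop/f_pass = 7321.5 / 1651.5 = 4.4332
n = 1.5741 -> ceil = 2

2


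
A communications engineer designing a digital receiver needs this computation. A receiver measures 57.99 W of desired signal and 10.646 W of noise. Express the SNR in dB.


SNR in decibels:
SNR = 10 * log10(Ps / Pn)
    = 10 * log10(57.99 / 10.646)
    = 10 * log10(5.4471)
    = 10 * 0.7362
    = 7.36 dB

7.36 dB


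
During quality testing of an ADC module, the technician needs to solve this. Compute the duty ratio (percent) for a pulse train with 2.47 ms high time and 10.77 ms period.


Duty cycle as a percentage:
DC = (t_on / T) * 100
   = (2.47 / 10.77) * 100
   = 0.229341 * 100
   = 22.93 %

22.93 %


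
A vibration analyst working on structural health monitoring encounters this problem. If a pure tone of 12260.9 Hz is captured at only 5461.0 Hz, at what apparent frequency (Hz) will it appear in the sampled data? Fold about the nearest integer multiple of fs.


Compute the nearest integer multiple of fs to the signal:
n = round(12260.9 / 5461.0) = 2
f_alias = |12260.9 - 2 * 5461.0|
        = |12260.9 - 10922.0|
        = 1338.9 Hz

1338.9


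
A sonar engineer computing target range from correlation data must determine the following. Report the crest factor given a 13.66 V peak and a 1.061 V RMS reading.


Crest factor is the ratio of peak to RMS:
CF = V_peak / V_rms
   = 13.66 / 1.061
   = 12.8746

12.8746


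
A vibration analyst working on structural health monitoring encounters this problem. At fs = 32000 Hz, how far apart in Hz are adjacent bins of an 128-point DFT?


DFT frequency resolution:
df = fs / N
   = 32000 / 128
   = 250.0 Hz

250.0 Hz


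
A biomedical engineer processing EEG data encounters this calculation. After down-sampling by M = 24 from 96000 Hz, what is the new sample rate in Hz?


Decimation reduces the sample rate:
fs_out = fs_in / M
       = 96000 / 24
       = 4000.0 Hz

4000.0 Hz


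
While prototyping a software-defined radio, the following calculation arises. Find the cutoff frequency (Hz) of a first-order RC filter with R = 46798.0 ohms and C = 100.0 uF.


Cutoff frequency of a first-order RC filter:
fc = 1 / (2 * pi * R * C)
C = 100.0 uF = 0.0001 F
fc = 1 / (2 * pi * 46798.0 * 0.0001)
   = 1 / 29.404050600539
   = 0.034009 Hz

0.034009 Hz


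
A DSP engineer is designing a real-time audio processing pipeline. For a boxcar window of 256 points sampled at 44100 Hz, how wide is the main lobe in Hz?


Main lobe width for a rectangular window:
Width = 2 * fs / N
      = 2 * 44100 / 256
      = 88200 / 256
      = 344.531 Hz

344.531 Hz


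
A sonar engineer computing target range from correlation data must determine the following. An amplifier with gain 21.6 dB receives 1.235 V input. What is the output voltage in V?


Output voltage from dB gain:
V_out = V_in * 10^(gain_dB / 20)
      = 1.235 * 10^(21.6 / 20)
      = 1.235 * 12.022644
      = 14.848 V

14.848 V


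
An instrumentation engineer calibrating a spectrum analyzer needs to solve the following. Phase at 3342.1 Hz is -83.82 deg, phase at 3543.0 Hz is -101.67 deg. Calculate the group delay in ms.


Group delay from phase difference:
tau = -d(phi)/d(omega)
d(phi) = -17.85 deg = -0.311541 rad
d(omega) = 2*pi*(3543.0 - 3342.1) = 1262.2919 rad/s
tau = -(-0.311541) / 1262.2919
    = 0.2468 ms

0.2468 ms


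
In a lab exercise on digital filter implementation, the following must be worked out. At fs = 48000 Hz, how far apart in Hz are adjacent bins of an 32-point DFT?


DFT frequency resolution:
df = fs / N
   = 48000 / 32
   = 1500.0 Hz

1500.0 Hz


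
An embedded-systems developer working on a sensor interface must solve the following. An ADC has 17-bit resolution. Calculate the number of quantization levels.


Number of quantization levels = 2^N
= 2^17
= 131072

131072


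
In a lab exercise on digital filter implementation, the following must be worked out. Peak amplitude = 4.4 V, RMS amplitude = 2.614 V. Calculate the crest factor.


Crest factor is the ratio of peak to RMS:
CF = V_peak / V_rms
   = 4.4 / 2.614
   = 1.6832

1.6832


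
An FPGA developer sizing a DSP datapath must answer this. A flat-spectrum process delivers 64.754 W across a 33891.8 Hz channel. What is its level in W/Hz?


Power spectral density:
PSD = P / BW
    = 64.754 / 33891.8
    = 0.00191061 W/Hz

0.00191061 W/Hz


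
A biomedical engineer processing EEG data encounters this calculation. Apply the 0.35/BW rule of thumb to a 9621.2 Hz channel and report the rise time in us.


Rise time from bandwidth relationship:
tr = 0.35 / BW
   = 0.35 / 9621.2
   = 3.637799859e-05 s
   = 36.378 us

36.378 us


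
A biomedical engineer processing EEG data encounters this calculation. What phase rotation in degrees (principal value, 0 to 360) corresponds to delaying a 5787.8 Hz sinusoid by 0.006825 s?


Phase shift from frequency and time delay:
phi = 360 * f * t_delay
    = 360 * 5787.8 * 0.006825
    = 14220.62 degrees
    mod 360 = 180.62 degrees

180.62 degrees


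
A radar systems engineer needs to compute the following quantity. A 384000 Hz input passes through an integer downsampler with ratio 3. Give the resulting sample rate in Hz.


Decimation reduces the sample rate:
fs_out = fs_in / M
       = 384000 / 3
       = 128000.0 Hz

128000.0 Hz


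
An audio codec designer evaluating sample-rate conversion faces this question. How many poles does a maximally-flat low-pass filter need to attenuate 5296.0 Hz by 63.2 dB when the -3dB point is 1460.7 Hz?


Butterworth filter order formula:
n = log10(10^(A/10) - 1) / (2 * log10(f_stop/f_pass))
10^(63.2/10) - 1 = 2089295.1309
f_stop/f_pass = 5296.0 / 1460.7 = 3.6257
n = 5.649 -> ceil = 6

6


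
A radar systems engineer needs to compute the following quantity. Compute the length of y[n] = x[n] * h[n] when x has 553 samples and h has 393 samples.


Linear convolution output length:
L = N + M - 1
  = 553 + 393 - 1
  = 945 samples

945


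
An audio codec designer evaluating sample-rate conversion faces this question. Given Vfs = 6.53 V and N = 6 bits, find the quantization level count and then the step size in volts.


Step 1 — number of quantization levels:
L = 2^N = 2^6 = 64

Step 2 — LSB step size:
delta = Vfs / L
      = 6.53 / 64
      = 0.10203125 V

Levels = 64; step size = 0.10203125 V


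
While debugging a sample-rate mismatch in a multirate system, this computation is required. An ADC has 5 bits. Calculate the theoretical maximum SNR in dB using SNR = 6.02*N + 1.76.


Theoretical SNR for a full-scale sinusoid:
SNR = 6.02 * N + 1.76
    = 6.02 * 5 + 1.76
    = 30.1 + 1.76
    = 31.86 dB

31.86 dB


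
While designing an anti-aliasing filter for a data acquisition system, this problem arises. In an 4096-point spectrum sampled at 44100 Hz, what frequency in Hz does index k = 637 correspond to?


Frequency of DFT bin k:
f_k = k * fs / N
    = 637 * 44100 / 4096
    = 28091700 / 4096
    = 6858.325 Hz

6858.325 Hz


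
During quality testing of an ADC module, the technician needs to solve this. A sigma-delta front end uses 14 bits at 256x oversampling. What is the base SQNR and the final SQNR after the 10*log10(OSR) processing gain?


Step 1 — baseline SQNR at Nyquist:
SQNR_base = 6.02*N + 1.76
          = 6.02*14 + 1.76
          = 86.04 dB

Step 2 — oversampling processing gain:
G = 10*log10(OSR) = 10*log10(256) = 24.08 dB

Step 3 — total:
SQNR_total = 86.04 + 24.08 = 110.12 dB

Base SQNR = 86.04 dB; oversampled SQNR = 110.12 dB


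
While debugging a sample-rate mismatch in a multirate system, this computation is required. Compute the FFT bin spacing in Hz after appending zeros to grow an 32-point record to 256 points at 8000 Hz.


Frequency resolution after zero-padding:
N_padded = 32 * 8 = 256
df = fs / N_padded
   = 8000 / 256
   = 31.25 Hz

31.25 Hz


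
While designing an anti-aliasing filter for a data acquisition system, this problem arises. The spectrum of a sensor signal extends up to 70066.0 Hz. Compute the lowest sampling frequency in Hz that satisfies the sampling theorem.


The Nyquist rate is twice the maximum frequency component.
fs_min = 2 * fmax
      = 2 * 70066.0
      = 140132.0 Hz

140132.0


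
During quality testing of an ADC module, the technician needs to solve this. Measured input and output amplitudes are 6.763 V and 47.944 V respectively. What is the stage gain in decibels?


Voltage gain in dB:
G = 20 * log10(Vout / Vin)
  = 20 * log10(47.944 / 6.763)
  = 20 * log10(7.089162)
  = 20 * 0.850595
  = 17.01 dB

17.01 dB


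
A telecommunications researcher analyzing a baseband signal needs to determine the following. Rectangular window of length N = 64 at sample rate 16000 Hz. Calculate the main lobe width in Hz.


Main lobe width for a rectangular window:
Width = 2 * fs / N
      = 2 * 16000 / 64
      = 32000 / 64
      = 500.0 Hz

500.0 Hz


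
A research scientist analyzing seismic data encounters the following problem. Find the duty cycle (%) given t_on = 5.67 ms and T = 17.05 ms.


Duty cycle as a percentage:
DC = (t_on / T) * 100
   = (5.67 / 17.05) * 100
   = 0.332551 * 100
   = 33.26 %

33.26 %


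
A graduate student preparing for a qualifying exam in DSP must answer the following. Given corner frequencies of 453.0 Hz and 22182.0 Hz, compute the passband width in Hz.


Bandwidth is the difference of -3dB frequencies:
BW = f_high - f_low
   = 22182.0 - 453.0
   = 21729.0 Hz

21729.0 Hz


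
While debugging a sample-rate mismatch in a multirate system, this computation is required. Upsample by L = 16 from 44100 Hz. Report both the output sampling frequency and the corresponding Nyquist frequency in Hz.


Step 1 — output sample rate after interpolation by L:
fs_out = L * fs_in = 16 * 44100 = 705600 Hz

Step 2 — Nyquist frequency of the output stream:
f_Nyq = fs_out / 2 = 705600 / 2 = 352800.0 Hz

fs_out = 705600 Hz; f_Nyquist = 352800.0 Hz


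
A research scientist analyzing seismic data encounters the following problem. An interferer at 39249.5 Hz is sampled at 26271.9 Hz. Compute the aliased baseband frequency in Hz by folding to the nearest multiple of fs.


Compute the nearest integer multiple of fs to the signal:
n = round(39249.5 / 26271.9) = 1
f_alias = |39249.5 - 1 * 26271.9|
        = |39249.5 - 26271.9|
        = 12977.6 Hz

12977.6


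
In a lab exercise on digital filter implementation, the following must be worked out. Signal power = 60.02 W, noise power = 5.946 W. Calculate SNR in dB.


SNR in decibels:
SNR = 10 * log10(Ps / Pn)
    = 10 * log10(60.02 / 5.946)
    = 10 * log10(10.0942)
    = 10 * 1.0041
    = 10.04 dB

10.04 dB


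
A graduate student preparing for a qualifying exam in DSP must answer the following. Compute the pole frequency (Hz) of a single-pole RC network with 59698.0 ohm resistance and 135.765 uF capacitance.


Cutoff frequency of a first-order RC filter:
fc = 1 / (2 * pi * R * C)
C = 135.765 uF = 0.000135765 F
fc = 1 / (2 * pi * 59698.0 * 0.000135765)
   = 1 / 50.924582124479
   = 0.019637 Hz

0.019637 Hz


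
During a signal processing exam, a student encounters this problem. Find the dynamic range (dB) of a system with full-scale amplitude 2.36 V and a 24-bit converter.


Dynamic range from full-scale to LSB:
V_min = V_max / 2^bits = 2.36 / 2^24
DR = 20 * log10(V_max / V_min)
   = 20 * log10(2^24)
   = 20 * 24 * log10(2)
   = 144.49 dB

144.49 dB


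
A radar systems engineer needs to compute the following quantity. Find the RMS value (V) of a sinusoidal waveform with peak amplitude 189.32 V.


RMS voltage for a sinusoidal waveform:
V_rms = V_peak / sqrt(2)
      = 189.32 / 1.414214
      = 133.869 V

133.869 V


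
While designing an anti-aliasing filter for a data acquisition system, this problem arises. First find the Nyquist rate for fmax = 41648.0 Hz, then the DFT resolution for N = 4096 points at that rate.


Step 1 — Nyquist sampling rate:
fs = 2 * fmax = 2 * 41648.0 = 83296.0 Hz

Step 2 — DFT bin spacing:
df = fs / N = 83296.0 / 4096 = 20.3359 Hz

20.3359 Hz


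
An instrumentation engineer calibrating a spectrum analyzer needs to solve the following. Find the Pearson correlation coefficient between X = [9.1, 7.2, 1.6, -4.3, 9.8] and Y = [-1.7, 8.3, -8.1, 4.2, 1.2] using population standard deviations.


Pearson correlation coefficient (population):
r = cov(X,Y) / (std(X) * std(Y))
Mean X = 4.68, Mean Y = 0.78
Cov(X,Y) = 1.3556
Std(X) = 5.333442, Std(Y) = 5.539458
r = 0.0459

0.0459


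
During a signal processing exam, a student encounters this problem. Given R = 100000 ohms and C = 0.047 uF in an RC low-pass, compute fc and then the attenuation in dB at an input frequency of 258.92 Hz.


Step 1 — cutoff frequency:
fc = 1 / (2*pi*R*C)
C = 0.047 uF = 4.7e-08 F
fc = 1 / (2*pi*100000*4.7e-08)
   = 33.8628 Hz

Step 2 — magnitude at f = 258.92 Hz:
|H(f)| = 1 / sqrt(1 + (f/fc)^2)
f/fc = 258.92 / 33.8628 = 7.646149
|H| = 1 / sqrt(1 + 58.463595) = 0.1296804
|H|_dB = 20*log10(0.1296804) = -17.74 dB

fc = 33.8628 Hz; |H(258.92 Hz)| = -17.74 dB


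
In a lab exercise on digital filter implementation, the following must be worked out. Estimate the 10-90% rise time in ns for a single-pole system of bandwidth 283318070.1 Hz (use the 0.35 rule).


Rise time from bandwidth relationship:
tr = 0.35 / BW
   = 0.35 / 283318070.1
   = 1.235360667e-09 s
   = 1.2354 ns

1.2354 ns
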